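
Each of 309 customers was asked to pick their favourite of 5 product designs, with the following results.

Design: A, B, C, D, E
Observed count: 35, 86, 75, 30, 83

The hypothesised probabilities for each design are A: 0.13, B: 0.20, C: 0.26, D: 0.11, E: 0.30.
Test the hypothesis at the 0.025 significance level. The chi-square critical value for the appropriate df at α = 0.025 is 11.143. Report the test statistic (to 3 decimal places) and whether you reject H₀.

11.980; reject

Expected counts E_i = n·p_i: 309×0.13 = 40.17, 309×0.20 = 61.8, 309×0.26 = 80.34, 309×0.11 = 33.99, 309×0.30 = 92.7.
χ² = (35−40.17)²/40.17 + (86−61.8)²/61.8 + (75−80.34)²/80.34 + (30−33.99)²/33.99 + (83−92.7)²/92.7
   = 0.6654 + 9.4764 + 0.3549 + 0.4684 + 1.0150
Sum = 11.980
df = 4. Since 11.980 > 11.143, we reject H₀.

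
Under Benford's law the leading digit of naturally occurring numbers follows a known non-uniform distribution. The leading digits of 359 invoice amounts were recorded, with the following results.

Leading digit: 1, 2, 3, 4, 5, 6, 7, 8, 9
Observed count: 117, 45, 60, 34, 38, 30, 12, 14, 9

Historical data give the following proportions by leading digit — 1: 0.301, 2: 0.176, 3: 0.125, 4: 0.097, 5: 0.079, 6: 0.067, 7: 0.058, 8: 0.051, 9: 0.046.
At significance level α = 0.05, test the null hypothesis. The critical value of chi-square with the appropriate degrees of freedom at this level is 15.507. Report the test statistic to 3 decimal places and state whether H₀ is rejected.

24.008; reject

Expected counts E_i = n·p_i: 359×0.301 = 108.059, 359×0.176 = 63.184, 359×0.125 = 44.875, 359×0.097 = 34.823, 359×0.079 = 28.361, 359×0.067 = 24.053, 359×0.058 = 20.822, 359×0.051 = 18.309, 359×0.046 = 16.514.
χ² = (117−108.059)²/108.059 + (45−63.184)²/63.184 + (60−44.875)²/44.875 + (34−34.823)²/34.823 + (38−28.361)²/28.361 + (30−24.053)²/24.053 + (12−20.822)²/20.822 + (14−18.309)²/18.309 + (9−16.514)²/16.514
   = 0.7398 + 5.2333 + 5.0978 + 0.0195 + 3.2760 + 1.4704 + 3.7378 + 1.0141 + 3.4189
Sum = 24.008
df = 8. Since 24.008 > 15.507, we reject H₀.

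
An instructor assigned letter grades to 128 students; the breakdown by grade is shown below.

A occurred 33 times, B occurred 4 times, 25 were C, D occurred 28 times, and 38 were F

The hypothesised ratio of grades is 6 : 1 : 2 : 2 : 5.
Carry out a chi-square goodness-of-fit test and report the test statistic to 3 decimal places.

20.850

Ratio total = 16. Expected counts: 128×6/16 = 48, 128×1/16 = 8, 128×2/16 = 16, 128×2/16 = 16, 128×5/16 = 40.
χ² = (33−48)²/48 + (4−8)²/8 + (25−16)²/16 + (28−16)²/16 + (38−40)²/40
   = 4.6875 + 2.0000 + 5.0625 + 9.0000 + 0.1000
Sum = 20.850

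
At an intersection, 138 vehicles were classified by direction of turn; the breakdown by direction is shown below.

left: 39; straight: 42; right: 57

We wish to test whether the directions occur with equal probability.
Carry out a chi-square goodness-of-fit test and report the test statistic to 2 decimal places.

4.04

Under H₀ each category has probability 1/3, so each expected count is 138/3 = 46.
cat           O        E   (O−E)²/E
left         39       46      1.065
straight     42       46      0.348
right        57       46      2.630
Sum = 4.04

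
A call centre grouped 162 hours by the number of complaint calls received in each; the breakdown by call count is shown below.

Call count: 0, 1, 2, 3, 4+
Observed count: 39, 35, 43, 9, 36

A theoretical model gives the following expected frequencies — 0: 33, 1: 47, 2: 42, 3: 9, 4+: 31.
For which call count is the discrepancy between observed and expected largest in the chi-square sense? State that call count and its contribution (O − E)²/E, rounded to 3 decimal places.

χ² = (39−33)²/33 + (35−47)²/47 + (43−42)²/42 + (9−9)²/9 + (36−31)²/31
   = 1.0909 + 3.0638 + 0.0238 + 0.0000 + 0.8065
The largest term is for 1: 3.064.

1, 3.064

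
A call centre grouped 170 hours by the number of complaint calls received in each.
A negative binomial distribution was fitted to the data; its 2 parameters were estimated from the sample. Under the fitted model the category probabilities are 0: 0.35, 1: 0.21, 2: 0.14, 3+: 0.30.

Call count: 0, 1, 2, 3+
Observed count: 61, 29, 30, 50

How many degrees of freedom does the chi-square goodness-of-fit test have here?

There are k = 4 categories and 2 parameters estimated from the data, so df = 4 − 1 − 2 = 1.

1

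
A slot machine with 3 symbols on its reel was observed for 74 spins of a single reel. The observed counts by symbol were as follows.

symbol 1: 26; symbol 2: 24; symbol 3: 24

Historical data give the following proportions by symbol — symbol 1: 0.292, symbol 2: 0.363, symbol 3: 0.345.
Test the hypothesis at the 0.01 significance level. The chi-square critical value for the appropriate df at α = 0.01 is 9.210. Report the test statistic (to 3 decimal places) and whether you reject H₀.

Expected counts E_i = n·p_i: 74×0.292 = 21.608, 74×0.363 = 26.862, 74×0.345 = 25.53.
cat           O        E   (O−E)²/E
symbol 1     26   21.608     0.8927
symbol 2     24   26.862     0.3049
symbol 3     24    25.53     0.0917
Sum = 1.289
df = 2. Since 1.289 < 9.210, we do not reject H₀.

1.289; do not reject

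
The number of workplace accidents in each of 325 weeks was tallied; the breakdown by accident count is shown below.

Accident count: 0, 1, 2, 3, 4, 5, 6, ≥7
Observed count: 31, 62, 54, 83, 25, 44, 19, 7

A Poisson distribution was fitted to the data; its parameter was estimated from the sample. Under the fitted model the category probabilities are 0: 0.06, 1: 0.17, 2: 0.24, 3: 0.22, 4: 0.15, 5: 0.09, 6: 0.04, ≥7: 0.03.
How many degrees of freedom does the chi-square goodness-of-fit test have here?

6

There are k = 8 categories and 1 parameter estimated from the data, so df = 8 − 1 − 1 = 6.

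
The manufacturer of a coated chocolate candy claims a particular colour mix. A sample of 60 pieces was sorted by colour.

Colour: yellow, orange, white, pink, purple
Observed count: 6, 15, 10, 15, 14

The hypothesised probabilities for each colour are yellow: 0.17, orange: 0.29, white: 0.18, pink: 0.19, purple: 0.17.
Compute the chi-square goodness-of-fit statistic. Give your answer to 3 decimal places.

Expected counts E_i = n·p_i: 60×0.17 = 10.2, 60×0.29 = 17.4, 60×0.18 = 10.8, 60×0.19 = 11.4, 60×0.17 = 10.2.
cat         O        E   (O−E)²/E
yellow      6     10.2     1.7294
orange     15     17.4     0.3310
white      10     10.8     0.0593
pink       15     11.4     1.1368
purple     14     10.2     1.4157
Sum = 4.672

4.672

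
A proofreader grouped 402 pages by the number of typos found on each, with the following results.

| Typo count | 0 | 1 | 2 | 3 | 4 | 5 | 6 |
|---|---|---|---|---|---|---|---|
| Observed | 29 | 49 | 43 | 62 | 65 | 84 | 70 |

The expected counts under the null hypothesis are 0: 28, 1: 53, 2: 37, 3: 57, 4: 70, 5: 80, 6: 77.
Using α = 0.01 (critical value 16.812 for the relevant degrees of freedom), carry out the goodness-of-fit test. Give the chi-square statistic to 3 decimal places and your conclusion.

2.943; do not reject

cat         O        E   (O−E)²/E
0          29       28     0.0357
1          49       53     0.3019
2          43       37     0.9730
3          62       57     0.4386
4          65       70     0.3571
5          84       80     0.2000
6          70       77     0.6364
Sum = 2.943
df = 6. Since 2.943 < 16.812, we do not reject H₀.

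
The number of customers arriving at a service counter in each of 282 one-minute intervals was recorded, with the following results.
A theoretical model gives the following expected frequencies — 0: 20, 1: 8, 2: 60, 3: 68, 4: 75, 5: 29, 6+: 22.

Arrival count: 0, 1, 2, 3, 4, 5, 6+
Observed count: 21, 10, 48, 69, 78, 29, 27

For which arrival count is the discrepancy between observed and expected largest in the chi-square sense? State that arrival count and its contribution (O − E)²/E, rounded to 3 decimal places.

2, 2.400

χ² = (21−20)²/20 + (10−8)²/8 + (48−60)²/60 + (69−68)²/68 + (78−75)²/75 + (29−29)²/29 + (27−22)²/22
   = 0.0500 + 0.5000 + 2.4000 + 0.0147 + 0.1200 + 0.0000 + 1.1364
The largest term is for 2: 2.400.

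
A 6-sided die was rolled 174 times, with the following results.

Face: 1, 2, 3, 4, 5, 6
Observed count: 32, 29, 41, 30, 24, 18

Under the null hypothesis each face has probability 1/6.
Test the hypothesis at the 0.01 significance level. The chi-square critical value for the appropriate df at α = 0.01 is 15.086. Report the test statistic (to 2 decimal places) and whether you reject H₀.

Expected count for each of the 6 categories: 174/6 = 29.
1: (32 − 29)²/29 = 9/29 = 0.310
2: (29 − 29)²/29 = 0/29 = 0.000
3: (41 − 29)²/29 = 144/29 = 4.966
4: (30 − 29)²/29 = 1/29 = 0.034
5: (24 − 29)²/29 = 25/29 = 0.862
6: (18 − 29)²/29 = 121/29 = 4.172
Sum = 10.34
df = 5. Since 10.34 < 15.086, we do not reject H₀.

10.34; do not reject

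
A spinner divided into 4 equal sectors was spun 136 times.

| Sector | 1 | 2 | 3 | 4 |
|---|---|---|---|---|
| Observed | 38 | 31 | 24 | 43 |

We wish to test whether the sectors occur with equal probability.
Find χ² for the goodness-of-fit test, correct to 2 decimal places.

Under H₀ each category has probability 1/4, so each expected count is 136/4 = 34.
cat         O        E   (O−E)²/E
1          38       34      0.471
2          31       34      0.265
3          24       34      2.941
4          43       34      2.382
Sum = 6.06

6.06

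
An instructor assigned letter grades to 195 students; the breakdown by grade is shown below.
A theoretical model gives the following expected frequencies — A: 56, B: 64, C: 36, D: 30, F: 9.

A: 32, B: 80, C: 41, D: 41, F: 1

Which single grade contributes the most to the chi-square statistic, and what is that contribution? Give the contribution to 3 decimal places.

cat         O        E   (O−E)²/E
A          32       56    10.2857
B          80       64     4.0000
C          41       36     0.6944
D          41       30     4.0333
F           1        9     7.1111
The largest term is for A: 10.286.

A, 10.286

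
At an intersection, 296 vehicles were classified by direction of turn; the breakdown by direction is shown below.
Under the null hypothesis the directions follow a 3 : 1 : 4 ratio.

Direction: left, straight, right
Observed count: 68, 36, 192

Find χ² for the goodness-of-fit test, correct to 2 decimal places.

29.77

Ratio total = 8. Expected counts: 296×3/8 = 111, 296×1/8 = 37, 296×4/8 = 148.
left: (68 − 111)²/111 = 1849/111 = 16.658
straight: (36 − 37)²/37 = 1/37 = 0.027
right: (192 − 148)²/148 = 1936/148 = 13.081
Sum = 29.77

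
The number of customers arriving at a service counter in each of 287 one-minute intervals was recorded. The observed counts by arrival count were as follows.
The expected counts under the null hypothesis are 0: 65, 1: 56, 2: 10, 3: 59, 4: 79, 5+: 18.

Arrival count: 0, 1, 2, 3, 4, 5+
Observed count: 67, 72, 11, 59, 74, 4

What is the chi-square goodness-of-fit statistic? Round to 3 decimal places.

χ² = (67−65)²/65 + (72−56)²/56 + (11−10)²/10 + (59−59)²/59 + (74−79)²/79 + (4−18)²/18
   = 0.0615 + 4.5714 + 0.1000 + 0.0000 + 0.3165 + 10.8889
Sum = 15.938

15.938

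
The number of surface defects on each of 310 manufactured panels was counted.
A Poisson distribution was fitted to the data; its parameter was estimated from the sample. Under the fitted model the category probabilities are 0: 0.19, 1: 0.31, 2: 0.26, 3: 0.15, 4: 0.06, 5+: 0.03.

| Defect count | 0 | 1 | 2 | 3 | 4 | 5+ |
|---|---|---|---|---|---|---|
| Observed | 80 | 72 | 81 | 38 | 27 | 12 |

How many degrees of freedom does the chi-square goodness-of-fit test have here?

4

There are k = 6 categories and 1 parameter estimated from the data, so df = 6 − 1 − 1 = 4.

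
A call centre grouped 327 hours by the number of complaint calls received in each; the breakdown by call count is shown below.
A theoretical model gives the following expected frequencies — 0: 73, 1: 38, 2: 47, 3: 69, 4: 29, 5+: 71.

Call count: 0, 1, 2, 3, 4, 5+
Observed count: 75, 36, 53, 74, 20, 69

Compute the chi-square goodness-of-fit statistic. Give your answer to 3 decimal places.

4.138

χ² = (75−73)²/73 + (36−38)²/38 + (53−47)²/47 + (74−69)²/69 + (20−29)²/29 + (69−71)²/71
   = 0.0548 + 0.1053 + 0.7660 + 0.3623 + 2.7931 + 0.0563
Sum = 4.138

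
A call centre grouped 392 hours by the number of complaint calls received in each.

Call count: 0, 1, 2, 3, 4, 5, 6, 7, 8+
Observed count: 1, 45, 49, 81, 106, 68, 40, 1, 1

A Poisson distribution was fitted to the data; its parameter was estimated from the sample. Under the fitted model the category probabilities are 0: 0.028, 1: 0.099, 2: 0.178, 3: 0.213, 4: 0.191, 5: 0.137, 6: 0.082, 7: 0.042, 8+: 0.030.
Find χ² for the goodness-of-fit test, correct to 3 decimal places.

Expected counts E_i = n·p_i: 392×0.028 = 10.976, 392×0.099 = 38.808, 392×0.178 = 69.776, 392×0.213 = 83.496, 392×0.191 = 74.872, 392×0.137 = 53.704, 392×0.082 = 32.144, 392×0.042 = 16.464, 392×0.030 = 11.76.
0: (1 − 10.976)²/10.976 = 99.520576/10.976 = 9.0671
1: (45 − 38.808)²/38.808 = 38.340864/38.808 = 0.9880
2: (49 − 69.776)²/69.776 = 431.642176/69.776 = 6.1861
3: (81 − 83.496)²/83.496 = 6.230016/83.496 = 0.0746
4: (106 − 74.872)²/74.872 = 968.952384/74.872 = 12.9415
5: (68 − 53.704)²/53.704 = 204.375616/53.704 = 3.8056
6: (40 − 32.144)²/32.144 = 61.716736/32.144 = 1.9200
7: (1 − 16.464)²/16.464 = 239.135296/16.464 = 14.5247
8+: (1 − 11.76)²/11.76 = 115.7776/11.76 = 9.8450
Sum = 59.353

59.353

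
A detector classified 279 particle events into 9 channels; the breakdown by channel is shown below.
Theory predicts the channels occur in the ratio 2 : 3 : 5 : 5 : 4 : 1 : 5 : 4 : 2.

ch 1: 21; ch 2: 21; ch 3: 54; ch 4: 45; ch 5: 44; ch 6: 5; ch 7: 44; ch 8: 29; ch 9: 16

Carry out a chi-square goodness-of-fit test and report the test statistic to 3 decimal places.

Ratio total = 31. Expected counts: 279×2/31 = 18, 279×3/31 = 27, 279×5/31 = 45, 279×5/31 = 45, 279×4/31 = 36, 279×1/31 = 9, 279×5/31 = 45, 279×4/31 = 36, 279×2/31 = 18.
cat         O        E   (O−E)²/E
ch 1       21       18     0.5000
ch 2       21       27     1.3333
ch 3       54       45     1.8000
ch 4       45       45     0.0000
ch 5       44       36     1.7778
ch 6        5        9     1.7778
ch 7       44       45     0.0222
ch 8       29       36     1.3611
ch 9       16       18     0.2222
Sum = 8.794

8.794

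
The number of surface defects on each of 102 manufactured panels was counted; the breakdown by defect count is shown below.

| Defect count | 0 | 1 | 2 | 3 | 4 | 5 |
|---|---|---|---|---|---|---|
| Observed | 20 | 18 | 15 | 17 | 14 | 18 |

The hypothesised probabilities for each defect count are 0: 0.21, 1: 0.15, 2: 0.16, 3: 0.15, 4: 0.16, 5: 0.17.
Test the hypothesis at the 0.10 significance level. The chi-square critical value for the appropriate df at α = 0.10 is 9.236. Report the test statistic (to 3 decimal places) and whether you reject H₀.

1.221; do not reject

Expected counts E_i = n·p_i: 102×0.21 = 21.42, 102×0.15 = 15.3, 102×0.16 = 16.32, 102×0.15 = 15.3, 102×0.16 = 16.32, 102×0.17 = 17.34.
cat         O        E   (O−E)²/E
0          20    21.42     0.0941
1          18     15.3     0.4765
2          15    16.32     0.1068
3          17     15.3     0.1889
4          14    16.32     0.3298
5          18    17.34     0.0251
Sum = 1.221
df = 5. Since 1.221 < 9.236, we do not reject H₀.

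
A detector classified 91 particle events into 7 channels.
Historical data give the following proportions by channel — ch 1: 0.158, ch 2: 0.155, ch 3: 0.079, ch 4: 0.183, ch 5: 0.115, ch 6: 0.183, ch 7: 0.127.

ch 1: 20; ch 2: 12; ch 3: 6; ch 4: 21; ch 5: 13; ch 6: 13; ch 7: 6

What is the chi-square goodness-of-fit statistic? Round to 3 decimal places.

Expected counts E_i = n·p_i: 91×0.158 = 14.378, 91×0.155 = 14.105, 91×0.079 = 7.189, 91×0.183 = 16.653, 91×0.115 = 10.465, 91×0.183 = 16.653, 91×0.127 = 11.557.
cat         O        E   (O−E)²/E
ch 1       20   14.378     2.1983
ch 2       12   14.105     0.3141
ch 3        6    7.189     0.1967
ch 4       21   16.653     1.1347
ch 5       13   10.465     0.6141
ch 6       13   16.653     0.8013
ch 7        6   11.557     2.6720
Sum = 7.931

7.931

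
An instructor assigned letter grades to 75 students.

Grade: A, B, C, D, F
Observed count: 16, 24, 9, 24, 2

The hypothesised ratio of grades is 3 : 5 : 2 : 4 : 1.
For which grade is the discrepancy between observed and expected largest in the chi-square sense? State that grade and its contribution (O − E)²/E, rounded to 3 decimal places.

F, 1.800

Ratio total = 15. Expected counts: 75×3/15 = 15, 75×5/15 = 25, 75×2/15 = 10, 75×4/15 = 20, 75×1/15 = 5.
A: (16 − 15)²/15 = 1/15 = 0.0667
B: (24 − 25)²/25 = 1/25 = 0.0400
C: (9 − 10)²/10 = 1/10 = 0.1000
D: (24 − 20)²/20 = 16/20 = 0.8000
F: (2 − 5)²/5 = 9/5 = 1.8000
The largest term is for F: 1.800.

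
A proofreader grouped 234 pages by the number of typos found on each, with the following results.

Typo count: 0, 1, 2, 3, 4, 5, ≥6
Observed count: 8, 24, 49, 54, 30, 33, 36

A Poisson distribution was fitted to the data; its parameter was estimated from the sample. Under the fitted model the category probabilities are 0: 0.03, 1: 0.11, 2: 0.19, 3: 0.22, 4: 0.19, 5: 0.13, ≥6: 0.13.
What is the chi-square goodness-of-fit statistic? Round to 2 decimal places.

Expected counts E_i = n·p_i: 234×0.03 = 7.02, 234×0.11 = 25.74, 234×0.19 = 44.46, 234×0.22 = 51.48, 234×0.19 = 44.46, 234×0.13 = 30.42, 234×0.13 = 30.42.
cat         O        E   (O−E)²/E
0           8     7.02      0.137
1          24    25.74      0.118
2          49    44.46      0.464
3          54    51.48      0.123
4          30    44.46      4.703
5          33    30.42      0.219
≥6         36    30.42      1.024
Sum = 6.79

6.79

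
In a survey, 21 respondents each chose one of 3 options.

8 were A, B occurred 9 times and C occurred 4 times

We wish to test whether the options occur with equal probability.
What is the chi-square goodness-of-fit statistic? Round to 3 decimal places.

Under H₀ each category has probability 1/3, so each expected count is 21/3 = 7.
cat         O        E   (O−E)²/E
A           8        7     0.1429
B           9        7     0.5714
C           4        7     1.2857
Sum = 2.000

2.000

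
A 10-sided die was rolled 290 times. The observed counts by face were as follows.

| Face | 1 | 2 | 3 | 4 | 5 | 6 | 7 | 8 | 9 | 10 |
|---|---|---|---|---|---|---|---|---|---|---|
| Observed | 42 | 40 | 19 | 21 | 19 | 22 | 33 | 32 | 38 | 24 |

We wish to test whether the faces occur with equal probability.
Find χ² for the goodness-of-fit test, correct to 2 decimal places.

Expected count for each of the 10 categories: 290/10 = 29.
1: (42 − 29)²/29 = 169/29 = 5.828
2: (40 − 29)²/29 = 121/29 = 4.172
3: (19 − 29)²/29 = 100/29 = 3.448
4: (21 − 29)²/29 = 64/29 = 2.207
5: (19 − 29)²/29 = 100/29 = 3.448
6: (22 − 29)²/29 = 49/29 = 1.690
7: (33 − 29)²/29 = 16/29 = 0.552
8: (32 − 29)²/29 = 9/29 = 0.310
9: (38 − 29)²/29 = 81/29 = 2.793
10: (24 − 29)²/29 = 25/29 = 0.862
Sum = 25.31

25.31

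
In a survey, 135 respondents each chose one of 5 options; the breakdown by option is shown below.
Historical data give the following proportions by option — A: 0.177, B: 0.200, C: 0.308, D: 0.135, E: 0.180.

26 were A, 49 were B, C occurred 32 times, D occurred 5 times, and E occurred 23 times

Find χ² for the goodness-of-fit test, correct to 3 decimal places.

29.985

Expected counts E_i = n·p_i: 135×0.177 = 23.895, 135×0.200 = 27, 135×0.308 = 41.58, 135×0.135 = 18.225, 135×0.180 = 24.3.
A: (26 − 23.895)²/23.895 = 4.431025/23.895 = 0.1854
B: (49 − 27)²/27 = 484/27 = 17.9259
C: (32 − 41.58)²/41.58 = 91.7764/41.58 = 2.2072
D: (5 − 18.225)²/18.225 = 174.900625/18.225 = 9.5967
E: (23 − 24.3)²/24.3 = 1.69/24.3 = 0.0695
Sum = 29.985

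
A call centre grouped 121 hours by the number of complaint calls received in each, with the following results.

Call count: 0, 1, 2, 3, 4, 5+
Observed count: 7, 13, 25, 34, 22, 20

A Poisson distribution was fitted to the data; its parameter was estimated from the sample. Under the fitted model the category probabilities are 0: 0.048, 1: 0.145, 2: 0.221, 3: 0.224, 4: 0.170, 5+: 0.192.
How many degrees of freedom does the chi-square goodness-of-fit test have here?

There are k = 6 categories and 1 parameter estimated from the data, so df = 6 − 1 − 1 = 4.

4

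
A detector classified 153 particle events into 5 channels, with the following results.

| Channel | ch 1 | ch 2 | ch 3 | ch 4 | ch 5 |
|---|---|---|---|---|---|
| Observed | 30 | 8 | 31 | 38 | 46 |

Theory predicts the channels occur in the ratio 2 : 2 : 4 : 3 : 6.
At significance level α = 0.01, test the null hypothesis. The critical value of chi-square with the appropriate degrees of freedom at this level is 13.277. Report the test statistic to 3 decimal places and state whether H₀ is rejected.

19.917; reject

Ratio total = 17. Expected counts: 153×2/17 = 18, 153×2/17 = 18, 153×4/17 = 36, 153×3/17 = 27, 153×6/17 = 54.
cat         O        E   (O−E)²/E
ch 1       30       18     8.0000
ch 2        8       18     5.5556
ch 3       31       36     0.6944
ch 4       38       27     4.4815
ch 5       46       54     1.1852
Sum = 19.917
df = 4. Since 19.917 > 13.277, we reject H₀.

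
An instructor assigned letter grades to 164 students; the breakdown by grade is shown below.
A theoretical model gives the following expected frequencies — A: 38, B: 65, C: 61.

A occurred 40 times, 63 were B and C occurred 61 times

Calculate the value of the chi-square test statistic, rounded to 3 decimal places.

0.167

χ² = (40−38)²/38 + (63−65)²/65 + (61−61)²/61
   = 0.1053 + 0.0615 + 0.0000
Sum = 0.167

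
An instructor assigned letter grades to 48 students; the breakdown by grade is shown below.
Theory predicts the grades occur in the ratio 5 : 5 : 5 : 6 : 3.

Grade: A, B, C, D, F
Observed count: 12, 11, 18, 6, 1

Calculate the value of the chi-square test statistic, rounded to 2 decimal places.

Ratio total = 24. Expected counts: 48×5/24 = 10, 48×5/24 = 10, 48×5/24 = 10, 48×6/24 = 12, 48×3/24 = 6.
cat         O        E   (O−E)²/E
A          12       10      0.400
B          11       10      0.100
C          18       10      6.400
D           6       12      3.000
F           1        6      4.167
Sum = 14.07

14.07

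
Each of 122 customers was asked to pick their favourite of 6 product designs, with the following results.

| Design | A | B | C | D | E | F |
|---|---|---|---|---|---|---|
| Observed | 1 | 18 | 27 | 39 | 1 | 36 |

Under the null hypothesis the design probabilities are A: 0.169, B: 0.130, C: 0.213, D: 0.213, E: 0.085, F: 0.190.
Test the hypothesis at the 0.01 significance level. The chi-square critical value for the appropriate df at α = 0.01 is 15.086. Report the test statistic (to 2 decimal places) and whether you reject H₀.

41.07; reject

Expected counts E_i = n·p_i: 122×0.169 = 20.618, 122×0.130 = 15.86, 122×0.213 = 25.986, 122×0.213 = 25.986, 122×0.085 = 10.37, 122×0.190 = 23.18.
A: (1 − 20.618)²/20.618 = 384.865924/20.618 = 18.667
B: (18 − 15.86)²/15.86 = 4.5796/15.86 = 0.289
C: (27 − 25.986)²/25.986 = 1.028196/25.986 = 0.040
D: (39 − 25.986)²/25.986 = 169.364196/25.986 = 6.518
E: (1 − 10.37)²/10.37 = 87.7969/10.37 = 8.466
F: (36 − 23.18)²/23.18 = 164.3524/23.18 = 7.090
Sum = 41.07
df = 5. Since 41.07 > 15.086, we reject H₀.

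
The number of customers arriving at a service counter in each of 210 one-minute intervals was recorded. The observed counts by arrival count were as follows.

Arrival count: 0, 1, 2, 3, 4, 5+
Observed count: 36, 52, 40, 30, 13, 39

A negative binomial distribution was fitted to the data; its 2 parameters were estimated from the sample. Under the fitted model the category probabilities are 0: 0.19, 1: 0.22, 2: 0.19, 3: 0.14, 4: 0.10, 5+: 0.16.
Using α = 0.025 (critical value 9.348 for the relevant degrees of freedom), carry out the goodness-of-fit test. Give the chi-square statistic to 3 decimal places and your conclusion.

5.037; do not reject

Expected counts E_i = n·p_i: 210×0.19 = 39.9, 210×0.22 = 46.2, 210×0.19 = 39.9, 210×0.14 = 29.4, 210×0.10 = 21, 210×0.16 = 33.6.
cat         O        E   (O−E)²/E
0          36     39.9     0.3812
1          52     46.2     0.7281
2          40     39.9     0.0003
3          30     29.4     0.0122
4          13       21     3.0476
5+         39     33.6     0.8679
Sum = 5.037
df = 3. Since 5.037 < 9.348, we do not reject H₀.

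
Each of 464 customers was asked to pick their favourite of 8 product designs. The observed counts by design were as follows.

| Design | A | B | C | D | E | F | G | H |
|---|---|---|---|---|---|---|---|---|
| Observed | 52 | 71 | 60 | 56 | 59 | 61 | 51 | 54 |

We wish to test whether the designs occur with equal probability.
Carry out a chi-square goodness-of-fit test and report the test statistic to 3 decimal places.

Expected count for each of the 8 categories: 464/8 = 58.
A: (52 − 58)²/58 = 36/58 = 0.6207
B: (71 − 58)²/58 = 169/58 = 2.9138
C: (60 − 58)²/58 = 4/58 = 0.0690
D: (56 − 58)²/58 = 4/58 = 0.0690
E: (59 − 58)²/58 = 1/58 = 0.0172
F: (61 − 58)²/58 = 9/58 = 0.1552
G: (51 − 58)²/58 = 49/58 = 0.8448
H: (54 − 58)²/58 = 16/58 = 0.2759
Sum = 4.966

4.966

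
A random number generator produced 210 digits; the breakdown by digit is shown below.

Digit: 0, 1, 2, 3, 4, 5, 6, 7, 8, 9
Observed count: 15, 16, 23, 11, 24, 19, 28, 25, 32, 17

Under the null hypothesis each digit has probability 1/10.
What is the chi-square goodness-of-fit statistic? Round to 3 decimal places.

Under H₀ each category has probability 1/10, so each expected count is 210/10 = 21.
χ² = (15−21)²/21 + (16−21)²/21 + (23−21)²/21 + (11−21)²/21 + (24−21)²/21 + (19−21)²/21 + (28−21)²/21 + (25−21)²/21 + (32−21)²/21 + (17−21)²/21
   = 1.7143 + 1.1905 + 0.1905 + 4.7619 + 0.4286 + 0.1905 + 2.3333 + 0.7619 + 5.7619 + 0.7619
Sum = 18.095

18.095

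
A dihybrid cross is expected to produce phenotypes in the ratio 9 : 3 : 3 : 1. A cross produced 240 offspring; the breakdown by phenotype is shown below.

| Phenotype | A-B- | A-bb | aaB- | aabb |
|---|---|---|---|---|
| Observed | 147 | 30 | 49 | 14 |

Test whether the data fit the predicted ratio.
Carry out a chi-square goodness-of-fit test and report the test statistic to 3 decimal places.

6.489

Ratio total = 16. Expected counts: 240×9/16 = 135, 240×3/16 = 45, 240×3/16 = 45, 240×1/16 = 15.
cat         O        E   (O−E)²/E
A-B-      147      135     1.0667
A-bb       30       45     5.0000
aaB-       49       45     0.3556
aabb       14       15     0.0667
Sum = 6.489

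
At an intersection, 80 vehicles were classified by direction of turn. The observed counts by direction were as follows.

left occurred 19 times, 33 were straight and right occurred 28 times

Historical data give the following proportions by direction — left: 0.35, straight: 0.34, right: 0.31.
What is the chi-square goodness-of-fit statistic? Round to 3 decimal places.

4.543

Expected counts E_i = n·p_i: 80×0.35 = 28, 80×0.34 = 27.2, 80×0.31 = 24.8.
χ² = (19−28)²/28 + (33−27.2)²/27.2 + (28−24.8)²/24.8
   = 2.8929 + 1.2368 + 0.4129
Sum = 4.543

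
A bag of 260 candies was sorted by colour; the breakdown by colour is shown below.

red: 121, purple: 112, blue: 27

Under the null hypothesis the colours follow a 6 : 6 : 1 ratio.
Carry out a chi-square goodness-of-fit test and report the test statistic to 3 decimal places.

Ratio total = 13. Expected counts: 260×6/13 = 120, 260×6/13 = 120, 260×1/13 = 20.
cat         O        E   (O−E)²/E
red       121      120     0.0083
purple    112      120     0.5333
blue       27       20     2.4500
Sum = 2.992

2.992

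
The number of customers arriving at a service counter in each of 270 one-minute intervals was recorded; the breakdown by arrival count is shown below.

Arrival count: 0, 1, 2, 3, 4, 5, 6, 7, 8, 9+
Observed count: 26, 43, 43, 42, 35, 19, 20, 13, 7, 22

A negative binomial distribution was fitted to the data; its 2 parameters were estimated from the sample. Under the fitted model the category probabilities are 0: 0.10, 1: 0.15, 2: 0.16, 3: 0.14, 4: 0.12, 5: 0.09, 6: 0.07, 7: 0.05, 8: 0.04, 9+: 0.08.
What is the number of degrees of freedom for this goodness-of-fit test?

7

There are k = 10 categories and 2 parameters estimated from the data, so df = 10 − 1 − 2 = 7.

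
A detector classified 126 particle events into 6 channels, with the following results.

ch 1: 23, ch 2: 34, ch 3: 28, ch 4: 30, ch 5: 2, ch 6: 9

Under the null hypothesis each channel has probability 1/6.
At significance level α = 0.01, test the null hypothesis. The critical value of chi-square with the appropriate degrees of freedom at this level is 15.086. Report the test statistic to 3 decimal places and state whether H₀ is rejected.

38.476; reject

Under H₀ each category has probability 1/6, so each expected count is 126/6 = 21.
ch 1: (23 − 21)²/21 = 4/21 = 0.1905
ch 2: (34 − 21)²/21 = 169/21 = 8.0476
ch 3: (28 − 21)²/21 = 49/21 = 2.3333
ch 4: (30 − 21)²/21 = 81/21 = 3.8571
ch 5: (2 − 21)²/21 = 361/21 = 17.1905
ch 6: (9 − 21)²/21 = 144/21 = 6.8571
Sum = 38.476
df = 5. Since 38.476 > 15.086, we reject H₀.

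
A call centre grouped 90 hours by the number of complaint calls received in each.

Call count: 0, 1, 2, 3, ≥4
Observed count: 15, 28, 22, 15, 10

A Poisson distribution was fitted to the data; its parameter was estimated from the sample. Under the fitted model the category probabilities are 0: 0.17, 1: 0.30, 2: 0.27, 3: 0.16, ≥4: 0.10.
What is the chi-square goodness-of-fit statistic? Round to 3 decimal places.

Expected counts E_i = n·p_i: 90×0.17 = 15.3, 90×0.30 = 27, 90×0.27 = 24.3, 90×0.16 = 14.4, 90×0.10 = 9.
0: (15 − 15.3)²/15.3 = 0.09/15.3 = 0.0059
1: (28 − 27)²/27 = 1/27 = 0.0370
2: (22 − 24.3)²/24.3 = 5.29/24.3 = 0.2177
3: (15 − 14.4)²/14.4 = 0.36/14.4 = 0.0250
≥4: (10 − 9)²/9 = 1/9 = 0.1111
Sum = 0.397

0.397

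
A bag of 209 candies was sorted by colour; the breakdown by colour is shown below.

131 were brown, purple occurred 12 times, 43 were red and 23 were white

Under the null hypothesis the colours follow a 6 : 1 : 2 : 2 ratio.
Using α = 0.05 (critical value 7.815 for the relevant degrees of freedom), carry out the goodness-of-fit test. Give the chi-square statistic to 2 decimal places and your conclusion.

Ratio total = 11. Expected counts: 209×6/11 = 114, 209×1/11 = 19, 209×2/11 = 38, 209×2/11 = 38.
cat         O        E   (O−E)²/E
brown     131      114      2.535
purple     12       19      2.579
red        43       38      0.658
white      23       38      5.921
Sum = 11.69
df = 3. Since 11.69 > 7.815, we reject H₀.

11.69; reject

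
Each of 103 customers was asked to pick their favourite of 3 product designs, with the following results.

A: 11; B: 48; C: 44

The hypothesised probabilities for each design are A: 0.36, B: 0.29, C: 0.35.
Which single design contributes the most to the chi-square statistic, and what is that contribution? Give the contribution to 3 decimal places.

A, 18.343

Expected counts E_i = n·p_i: 103×0.36 = 37.08, 103×0.29 = 29.87, 103×0.35 = 36.05.
A: (11 − 37.08)²/37.08 = 680.1664/37.08 = 18.3432
B: (48 − 29.87)²/29.87 = 328.6969/29.87 = 11.0042
C: (44 − 36.05)²/36.05 = 63.2025/36.05 = 1.7532
The largest term is for A: 18.343.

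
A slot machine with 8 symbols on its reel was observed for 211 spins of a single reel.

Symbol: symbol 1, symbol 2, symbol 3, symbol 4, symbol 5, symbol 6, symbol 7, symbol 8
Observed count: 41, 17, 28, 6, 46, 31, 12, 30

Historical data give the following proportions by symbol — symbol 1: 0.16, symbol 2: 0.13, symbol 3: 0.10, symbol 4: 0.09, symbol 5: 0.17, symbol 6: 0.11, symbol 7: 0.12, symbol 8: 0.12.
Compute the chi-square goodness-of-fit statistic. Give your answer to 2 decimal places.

Expected counts E_i = n·p_i: 211×0.16 = 33.76, 211×0.13 = 27.43, 211×0.10 = 21.1, 211×0.09 = 18.99, 211×0.17 = 35.87, 211×0.11 = 23.21, 211×0.12 = 25.32, 211×0.12 = 25.32.
cat           O        E   (O−E)²/E
symbol 1     41    33.76      1.553
symbol 2     17    27.43      3.966
symbol 3     28     21.1      2.256
symbol 4      6    18.99      8.886
symbol 5     46    35.87      2.861
symbol 6     31    23.21      2.615
symbol 7     12    25.32      7.007
symbol 8     30    25.32      0.865
Sum = 30.01

30.01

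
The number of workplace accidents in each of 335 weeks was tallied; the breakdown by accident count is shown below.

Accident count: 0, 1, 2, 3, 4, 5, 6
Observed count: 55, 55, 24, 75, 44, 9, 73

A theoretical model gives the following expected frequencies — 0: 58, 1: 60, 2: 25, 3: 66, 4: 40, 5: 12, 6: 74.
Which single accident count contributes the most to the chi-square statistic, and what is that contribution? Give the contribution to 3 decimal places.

0: (55 − 58)²/58 = 9/58 = 0.1552
1: (55 − 60)²/60 = 25/60 = 0.4167
2: (24 − 25)²/25 = 1/25 = 0.0400
3: (75 − 66)²/66 = 81/66 = 1.2273
4: (44 − 40)²/40 = 16/40 = 0.4000
5: (9 − 12)²/12 = 9/12 = 0.7500
6: (73 − 74)²/74 = 1/74 = 0.0135
The largest term is for 3: 1.227.

3, 1.227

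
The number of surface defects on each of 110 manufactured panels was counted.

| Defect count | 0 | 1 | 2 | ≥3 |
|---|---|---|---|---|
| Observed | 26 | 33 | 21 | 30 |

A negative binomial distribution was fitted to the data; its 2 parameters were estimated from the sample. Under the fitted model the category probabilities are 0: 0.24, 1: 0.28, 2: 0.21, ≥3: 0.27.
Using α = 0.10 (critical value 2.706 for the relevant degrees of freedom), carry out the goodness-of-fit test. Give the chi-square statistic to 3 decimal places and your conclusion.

Expected counts E_i = n·p_i: 110×0.24 = 26.4, 110×0.28 = 30.8, 110×0.21 = 23.1, 110×0.27 = 29.7.
χ² = (26−26.4)²/26.4 + (33−30.8)²/30.8 + (21−23.1)²/23.1 + (30−29.7)²/29.7
   = 0.0061 + 0.1571 + 0.1909 + 0.0030
Sum = 0.357
df = 1. Since 0.357 < 2.706, we do not reject H₀.

0.357; do not reject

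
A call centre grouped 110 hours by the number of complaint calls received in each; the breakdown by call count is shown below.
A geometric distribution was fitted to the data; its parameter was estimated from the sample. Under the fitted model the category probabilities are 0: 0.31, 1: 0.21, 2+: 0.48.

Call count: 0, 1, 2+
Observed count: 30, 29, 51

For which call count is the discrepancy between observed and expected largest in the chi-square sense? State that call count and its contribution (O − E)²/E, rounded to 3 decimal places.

Expected counts E_i = n·p_i: 110×0.31 = 34.1, 110×0.21 = 23.1, 110×0.48 = 52.8.
χ² = (30−34.1)²/34.1 + (29−23.1)²/23.1 + (51−52.8)²/52.8
   = 0.4930 + 1.5069 + 0.0614
The largest term is for 1: 1.507.

1, 1.507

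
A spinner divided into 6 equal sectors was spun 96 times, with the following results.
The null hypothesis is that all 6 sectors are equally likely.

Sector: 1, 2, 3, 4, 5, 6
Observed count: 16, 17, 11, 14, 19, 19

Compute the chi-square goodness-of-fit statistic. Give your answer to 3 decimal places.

Expected count for each of the 6 categories: 96/6 = 16.
χ² = (16−16)²/16 + (17−16)²/16 + (11−16)²/16 + (14−16)²/16 + (19−16)²/16 + (19−16)²/16
   = 0.0000 + 0.0625 + 1.5625 + 0.2500 + 0.5625 + 0.5625
Sum = 3.000

3.000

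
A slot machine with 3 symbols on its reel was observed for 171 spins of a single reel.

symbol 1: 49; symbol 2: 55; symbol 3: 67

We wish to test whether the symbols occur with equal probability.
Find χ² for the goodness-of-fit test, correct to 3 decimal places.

Under H₀ each category has probability 1/3, so each expected count is 171/3 = 57.
cat           O        E   (O−E)²/E
symbol 1     49       57     1.1228
symbol 2     55       57     0.0702
symbol 3     67       57     1.7544
Sum = 2.947

2.947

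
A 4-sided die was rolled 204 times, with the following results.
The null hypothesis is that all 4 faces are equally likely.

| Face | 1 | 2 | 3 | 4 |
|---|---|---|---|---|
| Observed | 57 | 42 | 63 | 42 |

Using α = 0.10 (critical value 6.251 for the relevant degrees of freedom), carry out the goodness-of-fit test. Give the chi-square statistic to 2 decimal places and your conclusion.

6.71; reject

Under H₀ each category has probability 1/4, so each expected count is 204/4 = 51.
cat         O        E   (O−E)²/E
1          57       51      0.706
2          42       51      1.588
3          63       51      2.824
4          42       51      1.588
Sum = 6.71
df = 3. Since 6.71 > 6.251, we reject H₀.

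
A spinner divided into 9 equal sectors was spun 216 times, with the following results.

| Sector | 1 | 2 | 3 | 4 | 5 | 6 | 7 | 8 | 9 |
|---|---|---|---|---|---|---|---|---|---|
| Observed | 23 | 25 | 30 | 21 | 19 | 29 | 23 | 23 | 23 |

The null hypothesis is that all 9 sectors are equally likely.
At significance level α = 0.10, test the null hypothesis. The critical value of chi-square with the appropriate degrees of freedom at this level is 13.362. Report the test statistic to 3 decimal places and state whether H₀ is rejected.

4.167; do not reject

Under H₀ each category has probability 1/9, so each expected count is 216/9 = 24.
χ² = (23−24)²/24 + (25−24)²/24 + (30−24)²/24 + (21−24)²/24 + (19−24)²/24 + (29−24)²/24 + (23−24)²/24 + (23−24)²/24 + (23−24)²/24
   = 0.0417 + 0.0417 + 1.5000 + 0.3750 + 1.0417 + 1.0417 + 0.0417 + 0.0417 + 0.0417
Sum = 4.167
df = 8. Since 4.167 < 13.362, we do not reject H₀.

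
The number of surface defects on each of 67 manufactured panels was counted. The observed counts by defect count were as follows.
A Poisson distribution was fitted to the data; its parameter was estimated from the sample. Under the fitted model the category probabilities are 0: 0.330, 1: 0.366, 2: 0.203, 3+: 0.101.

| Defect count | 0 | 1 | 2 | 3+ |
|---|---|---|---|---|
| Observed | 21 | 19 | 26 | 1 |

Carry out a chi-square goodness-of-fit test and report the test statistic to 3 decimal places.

17.517

Expected counts E_i = n·p_i: 67×0.330 = 22.11, 67×0.366 = 24.522, 67×0.203 = 13.601, 67×0.101 = 6.767.
χ² = (21−22.11)²/22.11 + (19−24.522)²/24.522 + (26−13.601)²/13.601 + (1−6.767)²/6.767
   = 0.0557 + 1.2435 + 11.3032 + 4.9148
Sum = 17.517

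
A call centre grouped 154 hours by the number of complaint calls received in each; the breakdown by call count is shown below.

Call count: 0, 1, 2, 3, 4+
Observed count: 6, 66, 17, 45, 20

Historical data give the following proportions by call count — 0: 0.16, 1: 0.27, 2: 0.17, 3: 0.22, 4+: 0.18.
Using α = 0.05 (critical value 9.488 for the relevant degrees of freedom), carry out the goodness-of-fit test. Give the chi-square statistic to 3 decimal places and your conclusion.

Expected counts E_i = n·p_i: 154×0.16 = 24.64, 154×0.27 = 41.58, 154×0.17 = 26.18, 154×0.22 = 33.88, 154×0.18 = 27.72.
cat         O        E   (O−E)²/E
0           6    24.64    14.1010
1          66    41.58    14.3419
2          17    26.18     3.2190
3          45    33.88     3.6498
4+         20    27.72     2.1500
Sum = 37.462
df = 4. Since 37.462 > 9.488, we reject H₀.

37.462; reject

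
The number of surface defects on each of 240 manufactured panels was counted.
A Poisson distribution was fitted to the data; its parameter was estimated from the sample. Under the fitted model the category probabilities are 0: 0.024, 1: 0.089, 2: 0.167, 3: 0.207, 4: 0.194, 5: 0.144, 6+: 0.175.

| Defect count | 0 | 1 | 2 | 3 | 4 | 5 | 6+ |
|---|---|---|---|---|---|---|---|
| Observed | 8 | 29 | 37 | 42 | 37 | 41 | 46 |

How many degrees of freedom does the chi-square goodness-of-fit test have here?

There are k = 7 categories and 1 parameter estimated from the data, so df = 7 − 1 − 1 = 5.

5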